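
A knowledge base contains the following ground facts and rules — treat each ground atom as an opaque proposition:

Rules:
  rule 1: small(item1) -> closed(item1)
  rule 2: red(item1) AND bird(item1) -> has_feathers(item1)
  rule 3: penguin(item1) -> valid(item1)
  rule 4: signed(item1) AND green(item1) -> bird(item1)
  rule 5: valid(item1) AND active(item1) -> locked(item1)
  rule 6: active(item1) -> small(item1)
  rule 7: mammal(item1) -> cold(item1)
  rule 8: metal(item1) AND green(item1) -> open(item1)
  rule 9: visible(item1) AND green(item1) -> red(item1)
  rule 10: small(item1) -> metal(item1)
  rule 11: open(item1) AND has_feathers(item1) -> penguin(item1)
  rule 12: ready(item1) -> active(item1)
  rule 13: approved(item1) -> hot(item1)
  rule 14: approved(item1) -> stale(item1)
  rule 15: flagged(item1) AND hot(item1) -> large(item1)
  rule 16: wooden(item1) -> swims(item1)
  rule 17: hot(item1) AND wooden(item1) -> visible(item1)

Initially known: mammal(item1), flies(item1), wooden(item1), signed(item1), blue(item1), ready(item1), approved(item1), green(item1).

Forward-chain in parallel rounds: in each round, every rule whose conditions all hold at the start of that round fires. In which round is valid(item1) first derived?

Round 1: rule 4 [signed(item1) AND green(item1) -> bird(item1)]; rule 7 [mammal(item1) -> cold(item1)]; rule 12 [ready(item1) -> active(item1)]; rule 13 [approved(item1) -> hot(item1)]; rule 14 [approved(item1) -> stale(item1)]; rule 16 [wooden(item1) -> swims(item1)]. New: bird(item1), cold(item1), active(item1), hot(item1), stale(item1), swims(item1).
Round 2: rule 6 [active(item1) -> small(item1)]; rule 17 [hot(item1) AND wooden(item1) -> visible(item1)]. New: small(item1), visible(item1).
Round 3: rule 1 [small(item1) -> closed(item1)]; rule 9 [visible(item1) AND green(item1) -> red(item1)]; rule 10 [small(item1) -> metal(item1)]. New: closed(item1), red(item1), metal(item1).
Round 4: rule 2 [red(item1) AND bird(item1) -> has_feathers(item1)]; rule 8 [metal(item1) AND green(item1) -> open(item1)]. New: has_feathers(item1), open(item1).
Round 5: rule 11 [open(item1) AND has_feathers(item1) -> penguin(item1)]. New: penguin(item1).
Round 6: rule 3 [penguin(item1) -> valid(item1)]. New: valid(item1).
valid(item1) first appears in round 6.

6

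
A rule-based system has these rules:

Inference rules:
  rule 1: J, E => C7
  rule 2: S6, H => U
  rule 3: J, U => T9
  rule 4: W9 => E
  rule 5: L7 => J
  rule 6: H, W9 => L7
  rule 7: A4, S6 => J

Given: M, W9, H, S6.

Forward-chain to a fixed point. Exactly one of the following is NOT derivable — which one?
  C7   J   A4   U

[1] rule 2 [S6, H => U]; rule 4 [W9 => E]; rule 6 [H, W9 => L7]. ⇒ new: U, E, L7.
[2] rule 5 [L7 => J]. ⇒ new: J.
[3] rule 1 [J, E => C7]; rule 3 [J, U => T9]. ⇒ new: C7, T9.
Derived: C7 (round 3), U (round 1), J (round 2). A4 never appears in any round.

A4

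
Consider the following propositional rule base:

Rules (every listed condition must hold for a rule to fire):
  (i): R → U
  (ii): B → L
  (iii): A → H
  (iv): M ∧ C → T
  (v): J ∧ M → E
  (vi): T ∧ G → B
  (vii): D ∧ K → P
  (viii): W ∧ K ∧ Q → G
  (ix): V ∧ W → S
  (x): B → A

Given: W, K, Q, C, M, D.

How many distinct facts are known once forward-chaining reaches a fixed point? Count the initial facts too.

Round 1: (iv) [M ∧ C → T]; (vii) [D ∧ K → P]; (viii) [W ∧ K ∧ Q → G]. New: T, P, G.
Round 2: (vi) [T ∧ G → B]. New: B.
Round 3: (ii) [B → L]; (x) [B → A]. New: L, A.
Round 4: (iii) [A → H]. New: H.
Closure: {A, B, C, D, G, H, K, L, M, P, Q, T, W} — 13 facts.

13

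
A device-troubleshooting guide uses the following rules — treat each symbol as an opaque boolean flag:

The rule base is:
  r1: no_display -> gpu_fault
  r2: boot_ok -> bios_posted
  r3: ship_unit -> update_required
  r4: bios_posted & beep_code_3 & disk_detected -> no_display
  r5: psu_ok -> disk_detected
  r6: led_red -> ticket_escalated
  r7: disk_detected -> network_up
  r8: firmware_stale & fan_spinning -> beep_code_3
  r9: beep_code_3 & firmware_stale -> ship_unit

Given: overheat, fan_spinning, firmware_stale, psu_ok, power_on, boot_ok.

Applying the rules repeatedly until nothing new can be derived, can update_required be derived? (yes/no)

yes

[1] r2 [boot_ok -> bios_posted]; r5 [psu_ok -> disk_detected]; r8 [firmware_stale & fan_spinning -> beep_code_3]. ⇒ new: bios_posted, disk_detected, beep_code_3.
[2] r4 [bios_posted & beep_code_3 & disk_detected -> no_display]; r7 [disk_detected -> network_up]; r9 [beep_code_3 & firmware_stale -> ship_unit]. ⇒ new: no_display, network_up, ship_unit.
[3] r1 [no_display -> gpu_fault]; r3 [ship_unit -> update_required]. ⇒ new: gpu_fault, update_required.
update_required appears in round 3, so it is derivable.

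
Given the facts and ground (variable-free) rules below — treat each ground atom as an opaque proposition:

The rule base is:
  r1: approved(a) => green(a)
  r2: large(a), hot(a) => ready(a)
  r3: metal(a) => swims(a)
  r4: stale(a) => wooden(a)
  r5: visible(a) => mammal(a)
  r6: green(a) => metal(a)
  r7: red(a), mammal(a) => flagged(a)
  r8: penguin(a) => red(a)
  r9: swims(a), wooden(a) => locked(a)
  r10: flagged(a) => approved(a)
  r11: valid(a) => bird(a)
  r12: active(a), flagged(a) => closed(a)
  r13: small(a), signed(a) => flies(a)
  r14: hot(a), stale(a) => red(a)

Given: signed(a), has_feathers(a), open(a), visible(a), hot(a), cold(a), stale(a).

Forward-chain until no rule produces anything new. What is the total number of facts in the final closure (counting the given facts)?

16

Round 1: r4 [stale(a) => wooden(a)]; r5 [visible(a) => mammal(a)]; r14 [hot(a), stale(a) => red(a)]. Adds wooden(a), mammal(a), red(a).
Round 2: r7 [red(a), mammal(a) => flagged(a)]. Adds flagged(a).
Round 3: r10 [flagged(a) => approved(a)]. Adds approved(a).
Round 4: r1 [approved(a) => green(a)]. Adds green(a).
Round 5: r6 [green(a) => metal(a)]. Adds metal(a).
Round 6: r3 [metal(a) => swims(a)]. Adds swims(a).
Round 7: r9 [swims(a), wooden(a) => locked(a)]. Adds locked(a).
Closure: {approved(a), cold(a), flagged(a), green(a), has_feathers(a), hot(a), locked(a), mammal(a), metal(a), open(a), red(a), signed(a), stale(a), swims(a), visible(a), wooden(a)} — 16 facts.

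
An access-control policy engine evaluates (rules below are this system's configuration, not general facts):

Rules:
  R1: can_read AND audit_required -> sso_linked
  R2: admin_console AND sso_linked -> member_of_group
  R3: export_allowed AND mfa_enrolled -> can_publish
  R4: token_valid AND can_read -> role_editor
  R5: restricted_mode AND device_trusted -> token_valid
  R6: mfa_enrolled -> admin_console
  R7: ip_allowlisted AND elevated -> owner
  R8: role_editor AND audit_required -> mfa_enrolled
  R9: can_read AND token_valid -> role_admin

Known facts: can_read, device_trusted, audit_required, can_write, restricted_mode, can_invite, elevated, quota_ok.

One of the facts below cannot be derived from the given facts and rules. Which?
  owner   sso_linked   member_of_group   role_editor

owner

Round 1: R1 [can_read AND audit_required -> sso_linked]; R5 [restricted_mode AND device_trusted -> token_valid]. Adds sso_linked, token_valid.
Round 2: R4 [token_valid AND can_read -> role_editor]; R9 [can_read AND token_valid -> role_admin]. Adds role_editor, role_admin.
Round 3: R8 [role_editor AND audit_required -> mfa_enrolled]. Adds mfa_enrolled.
Round 4: R6 [mfa_enrolled -> admin_console]. Adds admin_console.
Round 5: R2 [admin_console AND sso_linked -> member_of_group]. Adds member_of_group.
Derived: member_of_group (round 5), role_editor (round 2), sso_linked (round 1). owner never appears in any round.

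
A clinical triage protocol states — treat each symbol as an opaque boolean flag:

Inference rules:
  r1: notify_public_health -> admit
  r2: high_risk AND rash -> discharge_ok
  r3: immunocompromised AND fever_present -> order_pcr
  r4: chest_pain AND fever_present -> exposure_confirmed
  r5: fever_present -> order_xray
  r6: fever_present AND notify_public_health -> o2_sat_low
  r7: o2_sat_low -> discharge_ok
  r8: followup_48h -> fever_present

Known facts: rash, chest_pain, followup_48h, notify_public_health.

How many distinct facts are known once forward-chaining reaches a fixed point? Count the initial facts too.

10

Round 1: r1 [notify_public_health -> admit]; r8 [followup_48h -> fever_present]. New: admit, fever_present.
Round 2: r4 [chest_pain AND fever_present -> exposure_confirmed]; r5 [fever_present -> order_xray]; r6 [fever_present AND notify_public_health -> o2_sat_low]. New: exposure_confirmed, order_xray, o2_sat_low.
Round 3: r7 [o2_sat_low -> discharge_ok]. New: discharge_ok.
Closure: {admit, chest_pain, discharge_ok, exposure_confirmed, fever_present, followup_48h, notify_public_health, o2_sat_low, order_xray, rash} — 10 facts.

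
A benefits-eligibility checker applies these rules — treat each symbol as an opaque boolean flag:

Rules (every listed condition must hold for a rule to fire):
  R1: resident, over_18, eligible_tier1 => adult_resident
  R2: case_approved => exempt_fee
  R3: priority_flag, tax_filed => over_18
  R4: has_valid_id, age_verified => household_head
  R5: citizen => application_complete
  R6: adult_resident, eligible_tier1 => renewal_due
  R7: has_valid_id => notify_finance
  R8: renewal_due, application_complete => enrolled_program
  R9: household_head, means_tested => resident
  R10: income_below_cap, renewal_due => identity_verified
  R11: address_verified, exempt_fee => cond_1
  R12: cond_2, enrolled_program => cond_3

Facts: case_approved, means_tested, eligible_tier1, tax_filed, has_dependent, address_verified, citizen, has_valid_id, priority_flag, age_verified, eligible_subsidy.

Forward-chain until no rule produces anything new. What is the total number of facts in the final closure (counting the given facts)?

21

Round 1 — R2, R3, R4, R5, R7, derive exempt_fee, over_18, household_head, application_complete, notify_finance.
Round 2 — R9, R11, derive resident, cond_1.
Round 3 — R1, derive adult_resident.
Round 4 — R6, derive renewal_due.
Round 5 — R8, derive enrolled_program.
Closure: {address_verified, adult_resident, age_verified, application_complete, case_approved, citizen, cond_1, eligible_subsidy, eligible_tier1, enrolled_program, exempt_fee, has_dependent, has_valid_id, household_head, means_tested, notify_finance, over_18, priority_flag, renewal_due, resident, tax_filed} — 21 facts.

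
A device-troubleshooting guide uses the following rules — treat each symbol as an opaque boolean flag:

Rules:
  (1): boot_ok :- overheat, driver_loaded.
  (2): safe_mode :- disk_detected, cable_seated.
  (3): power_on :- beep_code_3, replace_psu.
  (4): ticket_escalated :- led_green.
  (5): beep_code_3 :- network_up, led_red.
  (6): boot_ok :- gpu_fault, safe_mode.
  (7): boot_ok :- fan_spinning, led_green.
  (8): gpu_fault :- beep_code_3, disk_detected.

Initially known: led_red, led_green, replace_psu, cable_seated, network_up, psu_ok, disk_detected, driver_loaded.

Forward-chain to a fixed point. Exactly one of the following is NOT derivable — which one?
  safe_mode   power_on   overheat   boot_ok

Round 1: (2) [safe_mode :- disk_detected, cable_seated.]; (4) [ticket_escalated :- led_green.]; (5) [beep_code_3 :- network_up, led_red.]. Adds safe_mode, ticket_escalated, beep_code_3.
Round 2: (3) [power_on :- beep_code_3, replace_psu.]; (8) [gpu_fault :- beep_code_3, disk_detected.]. Adds power_on, gpu_fault.
Round 3: (6) [boot_ok :- gpu_fault, safe_mode.]. Adds boot_ok.
Derived: boot_ok (round 3), power_on (round 2), safe_mode (round 1). overheat never appears in any round.

overheat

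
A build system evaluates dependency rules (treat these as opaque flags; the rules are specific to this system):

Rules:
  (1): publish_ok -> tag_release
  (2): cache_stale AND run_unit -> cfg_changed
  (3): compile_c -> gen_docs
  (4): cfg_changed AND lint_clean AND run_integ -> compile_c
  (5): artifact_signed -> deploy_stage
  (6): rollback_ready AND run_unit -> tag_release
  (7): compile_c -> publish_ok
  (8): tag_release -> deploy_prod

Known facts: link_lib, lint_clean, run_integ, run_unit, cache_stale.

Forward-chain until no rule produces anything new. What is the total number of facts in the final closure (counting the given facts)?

11

Round 1 fires (2), giving cfg_changed.
Round 2 fires (4), giving compile_c.
Round 3 fires (3), (7), giving gen_docs, publish_ok.
Round 4 fires (1), giving tag_release.
Round 5 fires (8), giving deploy_prod.
Closure: {cache_stale, cfg_changed, compile_c, deploy_prod, gen_docs, link_lib, lint_clean, publish_ok, run_integ, run_unit, tag_release} — 11 facts.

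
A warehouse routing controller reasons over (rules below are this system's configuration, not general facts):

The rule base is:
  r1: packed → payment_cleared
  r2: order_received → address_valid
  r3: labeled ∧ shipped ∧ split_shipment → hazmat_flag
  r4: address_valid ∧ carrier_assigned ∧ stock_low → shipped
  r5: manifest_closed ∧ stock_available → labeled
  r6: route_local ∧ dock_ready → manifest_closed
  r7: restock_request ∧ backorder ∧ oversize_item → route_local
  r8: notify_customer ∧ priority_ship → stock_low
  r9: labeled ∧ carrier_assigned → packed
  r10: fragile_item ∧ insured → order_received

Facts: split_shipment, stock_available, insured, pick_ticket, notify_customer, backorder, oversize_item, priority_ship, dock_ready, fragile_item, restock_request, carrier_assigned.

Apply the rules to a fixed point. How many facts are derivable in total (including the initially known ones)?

Round 1 fires r7, r8, r10, giving route_local, stock_low, order_received.
Round 2 fires r2, r6, giving address_valid, manifest_closed.
Round 3 fires r4, r5, giving shipped, labeled.
Round 4 fires r3, r9, giving hazmat_flag, packed.
Round 5 fires r1, giving payment_cleared.
Closure: {address_valid, backorder, carrier_assigned, dock_ready, fragile_item, hazmat_flag, insured, labeled, manifest_closed, notify_customer, order_received, oversize_item, packed, payment_cleared, pick_ticket, priority_ship, restock_request, route_local, shipped, split_shipment, stock_available, stock_low} — 22 facts.

22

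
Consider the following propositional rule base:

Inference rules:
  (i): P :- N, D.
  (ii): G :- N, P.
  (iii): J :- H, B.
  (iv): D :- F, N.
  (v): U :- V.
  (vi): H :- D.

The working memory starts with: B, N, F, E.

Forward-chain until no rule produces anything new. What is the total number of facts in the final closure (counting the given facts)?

Round 1 — (iv), derive D.
Round 2 — (i), (vi), derive P, H.
Round 3 — (ii), (iii), derive G, J.
Closure: {B, D, E, F, G, H, J, N, P} — 9 facts.

9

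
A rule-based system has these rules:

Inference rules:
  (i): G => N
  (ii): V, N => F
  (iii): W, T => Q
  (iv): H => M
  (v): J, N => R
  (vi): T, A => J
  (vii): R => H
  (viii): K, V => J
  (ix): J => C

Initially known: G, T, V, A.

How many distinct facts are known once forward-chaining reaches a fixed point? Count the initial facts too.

[1] (i) [G => N]; (vi) [T, A => J]. ⇒ new: N, J.
[2] (ii) [V, N => F]; (v) [J, N => R]; (ix) [J => C]. ⇒ new: F, R, C.
[3] (vii) [R => H]. ⇒ new: H.
[4] (iv) [H => M]. ⇒ new: M.
Closure: {A, C, F, G, H, J, M, N, R, T, V} — 11 facts.

11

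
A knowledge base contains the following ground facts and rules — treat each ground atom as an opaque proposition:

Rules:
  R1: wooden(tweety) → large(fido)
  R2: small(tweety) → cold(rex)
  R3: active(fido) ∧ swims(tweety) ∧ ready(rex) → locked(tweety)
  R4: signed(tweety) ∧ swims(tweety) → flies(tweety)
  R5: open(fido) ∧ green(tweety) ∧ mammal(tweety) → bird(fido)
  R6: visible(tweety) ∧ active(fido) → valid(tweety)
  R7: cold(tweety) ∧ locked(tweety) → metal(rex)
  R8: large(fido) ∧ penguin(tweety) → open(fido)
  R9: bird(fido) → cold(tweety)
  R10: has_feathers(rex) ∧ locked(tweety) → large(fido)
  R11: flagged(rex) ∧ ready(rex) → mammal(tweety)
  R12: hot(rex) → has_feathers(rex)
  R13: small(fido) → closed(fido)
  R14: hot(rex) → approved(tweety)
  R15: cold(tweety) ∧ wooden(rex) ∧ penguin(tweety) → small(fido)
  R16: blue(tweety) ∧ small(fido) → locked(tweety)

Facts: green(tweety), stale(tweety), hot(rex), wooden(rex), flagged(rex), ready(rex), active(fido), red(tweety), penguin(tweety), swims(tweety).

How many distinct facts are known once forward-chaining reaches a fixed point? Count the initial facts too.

21

[1] R3 [active(fido) ∧ swims(tweety) ∧ ready(rex) → locked(tweety)]; R11 [flagged(rex) ∧ ready(rex) → mammal(tweety)]; R12 [hot(rex) → has_feathers(rex)]; R14 [hot(rex) → approved(tweety)]. ⇒ new: locked(tweety), mammal(tweety), has_feathers(rex), approved(tweety).
[2] R10 [has_feathers(rex) ∧ locked(tweety) → large(fido)]. ⇒ new: large(fido).
[3] R8 [large(fido) ∧ penguin(tweety) → open(fido)]. ⇒ new: open(fido).
[4] R5 [open(fido) ∧ green(tweety) ∧ mammal(tweety) → bird(fido)]. ⇒ new: bird(fido).
[5] R9 [bird(fido) → cold(tweety)]. ⇒ new: cold(tweety).
[6] R7 [cold(tweety) ∧ locked(tweety) → metal(rex)]; R15 [cold(tweety) ∧ wooden(rex) ∧ penguin(tweety) → small(fido)]. ⇒ new: metal(rex), small(fido).
[7] R13 [small(fido) → closed(fido)]. ⇒ new: closed(fido).
Closure: {active(fido), approved(tweety), bird(fido), closed(fido), cold(tweety), flagged(rex), green(tweety), has_feathers(rex), hot(rex), large(fido), locked(tweety), mammal(tweety), metal(rex), open(fido), penguin(tweety), ready(rex), red(tweety), small(fido), stale(tweety), swims(tweety), wooden(rex)} — 21 facts.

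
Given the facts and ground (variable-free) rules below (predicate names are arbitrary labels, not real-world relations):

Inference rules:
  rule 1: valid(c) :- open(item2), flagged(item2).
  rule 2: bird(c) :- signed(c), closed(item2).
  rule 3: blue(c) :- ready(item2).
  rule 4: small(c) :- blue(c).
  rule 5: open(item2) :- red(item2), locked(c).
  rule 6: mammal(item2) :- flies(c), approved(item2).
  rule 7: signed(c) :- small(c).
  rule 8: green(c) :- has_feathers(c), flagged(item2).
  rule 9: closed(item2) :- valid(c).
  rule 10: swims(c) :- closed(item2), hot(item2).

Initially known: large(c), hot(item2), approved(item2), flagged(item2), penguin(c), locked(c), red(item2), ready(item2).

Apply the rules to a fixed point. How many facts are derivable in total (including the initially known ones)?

16

[1] rule 3 [blue(c) :- ready(item2).]; rule 5 [open(item2) :- red(item2), locked(c).]. ⇒ new: blue(c), open(item2).
[2] rule 1 [valid(c) :- open(item2), flagged(item2).]; rule 4 [small(c) :- blue(c).]. ⇒ new: valid(c), small(c).
[3] rule 7 [signed(c) :- small(c).]; rule 9 [closed(item2) :- valid(c).]. ⇒ new: signed(c), closed(item2).
[4] rule 2 [bird(c) :- signed(c), closed(item2).]; rule 10 [swims(c) :- closed(item2), hot(item2).]. ⇒ new: bird(c), swims(c).
Closure: {approved(item2), bird(c), blue(c), closed(item2), flagged(item2), hot(item2), large(c), locked(c), open(item2), penguin(c), ready(item2), red(item2), signed(c), small(c), swims(c), valid(c)} — 16 facts.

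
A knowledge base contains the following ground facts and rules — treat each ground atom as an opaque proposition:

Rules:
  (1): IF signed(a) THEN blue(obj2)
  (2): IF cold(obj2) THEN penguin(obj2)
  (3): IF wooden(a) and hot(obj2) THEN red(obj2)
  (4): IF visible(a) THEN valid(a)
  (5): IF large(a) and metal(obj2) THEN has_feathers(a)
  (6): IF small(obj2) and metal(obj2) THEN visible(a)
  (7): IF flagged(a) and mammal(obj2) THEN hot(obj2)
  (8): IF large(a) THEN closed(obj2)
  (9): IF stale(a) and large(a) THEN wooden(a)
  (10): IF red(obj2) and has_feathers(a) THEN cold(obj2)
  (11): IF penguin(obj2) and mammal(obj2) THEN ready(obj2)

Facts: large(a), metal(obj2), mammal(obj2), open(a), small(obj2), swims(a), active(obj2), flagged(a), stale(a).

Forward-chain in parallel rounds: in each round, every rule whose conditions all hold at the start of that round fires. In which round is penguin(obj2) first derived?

Round 1 fires (5), (6), (7), (8), (9), giving has_feathers(a), visible(a), hot(obj2), closed(obj2), wooden(a).
Round 2 fires (3), (4), giving red(obj2), valid(a).
Round 3 fires (10), giving cold(obj2).
Round 4 fires (2), giving penguin(obj2).
penguin(obj2) first appears in round 4.

4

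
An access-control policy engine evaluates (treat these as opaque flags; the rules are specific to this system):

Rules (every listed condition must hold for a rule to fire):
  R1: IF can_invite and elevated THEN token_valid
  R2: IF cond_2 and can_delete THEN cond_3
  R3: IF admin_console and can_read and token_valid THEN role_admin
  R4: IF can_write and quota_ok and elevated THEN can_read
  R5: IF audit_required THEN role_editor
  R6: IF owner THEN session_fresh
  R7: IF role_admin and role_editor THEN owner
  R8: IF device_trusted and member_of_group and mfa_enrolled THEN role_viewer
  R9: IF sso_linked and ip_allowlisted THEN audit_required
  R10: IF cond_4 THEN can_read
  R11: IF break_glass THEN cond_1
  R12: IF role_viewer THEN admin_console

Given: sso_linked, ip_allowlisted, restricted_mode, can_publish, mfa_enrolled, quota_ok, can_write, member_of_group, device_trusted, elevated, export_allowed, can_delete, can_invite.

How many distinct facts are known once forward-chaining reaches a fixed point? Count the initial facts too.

22

Round 1 fires R1, R4, R8, R9, giving token_valid, can_read, role_viewer, audit_required.
Round 2 fires R5, R12, giving role_editor, admin_console.
Round 3 fires R3, giving role_admin.
Round 4 fires R7, giving owner.
Round 5 fires R6, giving session_fresh.
Closure: {admin_console, audit_required, can_delete, can_invite, can_publish, can_read, can_write, device_trusted, elevated, export_allowed, ip_allowlisted, member_of_group, mfa_enrolled, owner, quota_ok, restricted_mode, role_admin, role_editor, role_viewer, session_fresh, sso_linked, token_valid} — 22 facts.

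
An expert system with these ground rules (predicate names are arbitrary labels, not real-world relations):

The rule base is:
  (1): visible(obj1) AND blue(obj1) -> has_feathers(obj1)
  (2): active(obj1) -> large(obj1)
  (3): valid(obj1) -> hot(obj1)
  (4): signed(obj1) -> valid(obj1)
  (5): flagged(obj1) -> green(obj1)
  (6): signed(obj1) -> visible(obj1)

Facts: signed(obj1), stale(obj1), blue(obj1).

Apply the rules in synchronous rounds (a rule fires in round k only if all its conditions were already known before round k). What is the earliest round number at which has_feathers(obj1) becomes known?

Round 1 fires (4), (6), giving valid(obj1), visible(obj1).
Round 2 fires (1), (3), giving has_feathers(obj1), hot(obj1).
has_feathers(obj1) first appears in round 2.

2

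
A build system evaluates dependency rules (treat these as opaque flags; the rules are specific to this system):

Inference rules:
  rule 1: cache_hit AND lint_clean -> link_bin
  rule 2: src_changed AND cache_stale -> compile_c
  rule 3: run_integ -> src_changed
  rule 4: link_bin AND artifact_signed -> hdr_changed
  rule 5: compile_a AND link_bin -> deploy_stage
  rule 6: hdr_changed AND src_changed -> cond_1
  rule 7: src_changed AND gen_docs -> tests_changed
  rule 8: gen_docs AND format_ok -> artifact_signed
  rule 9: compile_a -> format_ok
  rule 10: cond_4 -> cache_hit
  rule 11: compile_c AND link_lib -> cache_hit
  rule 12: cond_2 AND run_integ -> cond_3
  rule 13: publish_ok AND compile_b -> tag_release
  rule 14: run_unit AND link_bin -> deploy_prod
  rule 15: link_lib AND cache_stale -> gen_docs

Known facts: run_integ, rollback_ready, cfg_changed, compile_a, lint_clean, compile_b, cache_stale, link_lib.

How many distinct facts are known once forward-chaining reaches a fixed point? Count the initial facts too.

Round 1: rule 3 [run_integ -> src_changed]; rule 9 [compile_a -> format_ok]; rule 15 [link_lib AND cache_stale -> gen_docs]. New: src_changed, format_ok, gen_docs.
Round 2: rule 2 [src_changed AND cache_stale -> compile_c]; rule 7 [src_changed AND gen_docs -> tests_changed]; rule 8 [gen_docs AND format_ok -> artifact_signed]. New: compile_c, tests_changed, artifact_signed.
Round 3: rule 11 [compile_c AND link_lib -> cache_hit]. New: cache_hit.
Round 4: rule 1 [cache_hit AND lint_clean -> link_bin]. New: link_bin.
Round 5: rule 4 [link_bin AND artifact_signed -> hdr_changed]; rule 5 [compile_a AND link_bin -> deploy_stage]. New: hdr_changed, deploy_stage.
Round 6: rule 6 [hdr_changed AND src_changed -> cond_1]. New: cond_1.
Closure: {artifact_signed, cache_hit, cache_stale, cfg_changed, compile_a, compile_b, compile_c, cond_1, deploy_stage, format_ok, gen_docs, hdr_changed, link_bin, link_lib, lint_clean, rollback_ready, run_integ, src_changed, tests_changed} — 19 facts.

19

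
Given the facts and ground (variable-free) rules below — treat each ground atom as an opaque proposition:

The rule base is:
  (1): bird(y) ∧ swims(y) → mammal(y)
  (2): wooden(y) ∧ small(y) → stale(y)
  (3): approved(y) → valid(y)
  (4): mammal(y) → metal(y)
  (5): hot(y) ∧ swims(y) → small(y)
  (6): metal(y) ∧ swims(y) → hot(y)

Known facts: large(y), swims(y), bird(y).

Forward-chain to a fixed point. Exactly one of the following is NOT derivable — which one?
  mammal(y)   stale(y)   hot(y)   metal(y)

stale(y)

Round 1 fires (1), giving mammal(y).
Round 2 fires (4), giving metal(y).
Round 3 fires (6), giving hot(y).
Round 4 fires (5), giving small(y).
Derived: mammal(y) (round 1), hot(y) (round 3), metal(y) (round 2). stale(y) never appears in any round.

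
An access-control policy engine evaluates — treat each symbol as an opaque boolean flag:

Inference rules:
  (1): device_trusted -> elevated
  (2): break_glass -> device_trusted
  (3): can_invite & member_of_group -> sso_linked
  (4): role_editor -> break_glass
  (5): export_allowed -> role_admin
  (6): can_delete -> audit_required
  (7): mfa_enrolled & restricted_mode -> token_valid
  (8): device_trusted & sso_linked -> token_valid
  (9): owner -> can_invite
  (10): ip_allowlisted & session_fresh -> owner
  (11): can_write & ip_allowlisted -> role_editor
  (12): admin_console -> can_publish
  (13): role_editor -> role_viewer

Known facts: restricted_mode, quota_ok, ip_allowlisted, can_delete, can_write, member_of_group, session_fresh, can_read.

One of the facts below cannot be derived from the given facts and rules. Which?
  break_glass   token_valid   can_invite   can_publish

can_publish

[1] (6) [can_delete -> audit_required]; (10) [ip_allowlisted & session_fresh -> owner]; (11) [can_write & ip_allowlisted -> role_editor]. ⇒ new: audit_required, owner, role_editor.
[2] (4) [role_editor -> break_glass]; (9) [owner -> can_invite]; (13) [role_editor -> role_viewer]. ⇒ new: break_glass, can_invite, role_viewer.
[3] (2) [break_glass -> device_trusted]; (3) [can_invite & member_of_group -> sso_linked]. ⇒ new: device_trusted, sso_linked.
[4] (1) [device_trusted -> elevated]; (8) [device_trusted & sso_linked -> token_valid]. ⇒ new: elevated, token_valid.
Derived: break_glass (round 2), token_valid (round 4), can_invite (round 2). can_publish never appears in any round.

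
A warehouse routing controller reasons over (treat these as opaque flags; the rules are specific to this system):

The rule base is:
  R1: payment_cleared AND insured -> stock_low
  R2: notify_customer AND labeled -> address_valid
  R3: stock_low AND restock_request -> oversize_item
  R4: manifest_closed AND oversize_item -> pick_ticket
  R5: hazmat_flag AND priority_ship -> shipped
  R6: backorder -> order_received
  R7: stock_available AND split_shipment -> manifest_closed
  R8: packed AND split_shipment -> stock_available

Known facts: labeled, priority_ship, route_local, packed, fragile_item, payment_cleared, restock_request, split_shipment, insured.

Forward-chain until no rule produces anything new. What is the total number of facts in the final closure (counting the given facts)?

14

Round 1: R1 [payment_cleared AND insured -> stock_low]; R8 [packed AND split_shipment -> stock_available]. New: stock_low, stock_available.
Round 2: R3 [stock_low AND restock_request -> oversize_item]; R7 [stock_available AND split_shipment -> manifest_closed]. New: oversize_item, manifest_closed.
Round 3: R4 [manifest_closed AND oversize_item -> pick_ticket]. New: pick_ticket.
Closure: {fragile_item, insured, labeled, manifest_closed, oversize_item, packed, payment_cleared, pick_ticket, priority_ship, restock_request, route_local, split_shipment, stock_available, stock_low} — 14 facts.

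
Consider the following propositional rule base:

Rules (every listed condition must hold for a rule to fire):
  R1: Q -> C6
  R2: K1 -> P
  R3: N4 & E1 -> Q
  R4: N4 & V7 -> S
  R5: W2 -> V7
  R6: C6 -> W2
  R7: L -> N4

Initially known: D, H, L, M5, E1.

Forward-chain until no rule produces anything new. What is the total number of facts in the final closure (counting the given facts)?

11

Round 1 fires R7, giving N4.
Round 2 fires R3, giving Q.
Round 3 fires R1, giving C6.
Round 4 fires R6, giving W2.
Round 5 fires R5, giving V7.
Round 6 fires R4, giving S.
Closure: {C6, D, E1, H, L, M5, N4, Q, S, V7, W2} — 11 facts.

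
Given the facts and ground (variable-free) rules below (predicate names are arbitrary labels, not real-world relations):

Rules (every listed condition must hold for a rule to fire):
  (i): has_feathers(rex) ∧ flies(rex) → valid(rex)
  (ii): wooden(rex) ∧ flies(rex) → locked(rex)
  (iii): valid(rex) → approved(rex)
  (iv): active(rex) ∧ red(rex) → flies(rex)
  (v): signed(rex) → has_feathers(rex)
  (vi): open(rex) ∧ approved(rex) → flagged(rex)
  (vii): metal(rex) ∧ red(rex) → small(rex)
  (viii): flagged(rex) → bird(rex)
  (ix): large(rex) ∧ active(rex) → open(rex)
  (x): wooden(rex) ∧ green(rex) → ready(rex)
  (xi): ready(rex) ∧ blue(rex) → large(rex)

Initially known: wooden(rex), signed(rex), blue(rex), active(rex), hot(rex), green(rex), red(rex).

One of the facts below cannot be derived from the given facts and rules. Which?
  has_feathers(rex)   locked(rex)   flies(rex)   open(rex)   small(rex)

Round 1: (iv) [active(rex) ∧ red(rex) → flies(rex)]; (v) [signed(rex) → has_feathers(rex)]; (x) [wooden(rex) ∧ green(rex) → ready(rex)]. Adds flies(rex), has_feathers(rex), ready(rex).
Round 2: (i) [has_feathers(rex) ∧ flies(rex) → valid(rex)]; (ii) [wooden(rex) ∧ flies(rex) → locked(rex)]; (xi) [ready(rex) ∧ blue(rex) → large(rex)]. Adds valid(rex), locked(rex), large(rex).
Round 3: (iii) [valid(rex) → approved(rex)]; (ix) [large(rex) ∧ active(rex) → open(rex)]. Adds approved(rex), open(rex).
Round 4: (vi) [open(rex) ∧ approved(rex) → flagged(rex)]. Adds flagged(rex).
Round 5: (viii) [flagged(rex) → bird(rex)]. Adds bird(rex).
Derived: locked(rex) (round 2), has_feathers(rex) (round 1), flies(rex) (round 1), open(rex) (round 3). small(rex) never appears in any round.

small(rex)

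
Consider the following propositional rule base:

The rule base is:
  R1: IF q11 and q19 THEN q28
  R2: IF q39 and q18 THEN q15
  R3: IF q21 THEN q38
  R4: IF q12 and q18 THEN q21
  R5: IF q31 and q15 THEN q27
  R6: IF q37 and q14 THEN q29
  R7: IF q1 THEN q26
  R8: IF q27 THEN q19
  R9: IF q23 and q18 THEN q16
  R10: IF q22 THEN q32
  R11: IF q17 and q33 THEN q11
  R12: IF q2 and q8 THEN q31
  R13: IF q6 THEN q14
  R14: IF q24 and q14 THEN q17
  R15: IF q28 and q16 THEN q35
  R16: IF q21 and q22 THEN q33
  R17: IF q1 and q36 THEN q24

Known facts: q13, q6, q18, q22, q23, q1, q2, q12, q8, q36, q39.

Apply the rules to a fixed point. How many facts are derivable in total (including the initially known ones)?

[1] R2 [IF q39 and q18 THEN q15]; R4 [IF q12 and q18 THEN q21]; R7 [IF q1 THEN q26]; R9 [IF q23 and q18 THEN q16]; R10 [IF q22 THEN q32]; R12 [IF q2 and q8 THEN q31]; R13 [IF q6 THEN q14]; R17 [IF q1 and q36 THEN q24]. ⇒ new: q15, q21, q26, q16, q32, q31, q14, q24.
[2] R3 [IF q21 THEN q38]; R5 [IF q31 and q15 THEN q27]; R14 [IF q24 and q14 THEN q17]; R16 [IF q21 and q22 THEN q33]. ⇒ new: q38, q27, q17, q33.
[3] R8 [IF q27 THEN q19]; R11 [IF q17 and q33 THEN q11]. ⇒ new: q19, q11.
[4] R1 [IF q11 and q19 THEN q28]. ⇒ new: q28.
[5] R15 [IF q28 and q16 THEN q35]. ⇒ new: q35.
Closure: {q1, q11, q12, q13, q14, q15, q16, q17, q18, q19, q2, q21, q22, q23, q24, q26, q27, q28, q31, q32, q33, q35, q36, q38, q39, q6, q8} — 27 facts.

27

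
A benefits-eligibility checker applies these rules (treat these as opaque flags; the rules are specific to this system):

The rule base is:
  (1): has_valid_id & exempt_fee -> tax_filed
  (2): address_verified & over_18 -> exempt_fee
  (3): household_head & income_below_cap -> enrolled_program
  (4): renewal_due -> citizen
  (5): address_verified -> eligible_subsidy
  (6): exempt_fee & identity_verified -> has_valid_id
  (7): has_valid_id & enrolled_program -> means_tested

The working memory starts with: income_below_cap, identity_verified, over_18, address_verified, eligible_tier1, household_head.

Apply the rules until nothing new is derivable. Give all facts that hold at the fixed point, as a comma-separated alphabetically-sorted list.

address_verified, eligible_subsidy, eligible_tier1, enrolled_program, exempt_fee, has_valid_id, household_head, identity_verified, income_below_cap, means_tested, over_18, tax_filed

Round 1 fires (2), (3), (5), giving exempt_fee, enrolled_program, eligible_subsidy.
Round 2 fires (6), giving has_valid_id.
Round 3 fires (1), (7), giving tax_filed, means_tested.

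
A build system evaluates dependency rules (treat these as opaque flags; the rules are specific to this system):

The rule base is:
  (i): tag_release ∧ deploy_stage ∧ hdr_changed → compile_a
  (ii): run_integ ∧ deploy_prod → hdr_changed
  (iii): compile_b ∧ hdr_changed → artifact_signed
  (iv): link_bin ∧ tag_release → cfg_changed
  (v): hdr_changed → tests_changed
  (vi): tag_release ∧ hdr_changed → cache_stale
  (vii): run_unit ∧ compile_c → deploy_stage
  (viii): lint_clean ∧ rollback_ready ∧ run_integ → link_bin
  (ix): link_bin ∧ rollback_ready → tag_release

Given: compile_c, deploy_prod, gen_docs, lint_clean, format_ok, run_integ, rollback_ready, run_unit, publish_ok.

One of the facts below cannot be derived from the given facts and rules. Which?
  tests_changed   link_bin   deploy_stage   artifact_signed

artifact_signed

Round 1: (ii) [run_integ ∧ deploy_prod → hdr_changed]; (vii) [run_unit ∧ compile_c → deploy_stage]; (viii) [lint_clean ∧ rollback_ready ∧ run_integ → link_bin]. New: hdr_changed, deploy_stage, link_bin.
Round 2: (v) [hdr_changed → tests_changed]; (ix) [link_bin ∧ rollback_ready → tag_release]. New: tests_changed, tag_release.
Round 3: (i) [tag_release ∧ deploy_stage ∧ hdr_changed → compile_a]; (iv) [link_bin ∧ tag_release → cfg_changed]; (vi) [tag_release ∧ hdr_changed → cache_stale]. New: compile_a, cfg_changed, cache_stale.
Derived: tests_changed (round 2), deploy_stage (round 1), link_bin (round 1). artifact_signed never appears in any round.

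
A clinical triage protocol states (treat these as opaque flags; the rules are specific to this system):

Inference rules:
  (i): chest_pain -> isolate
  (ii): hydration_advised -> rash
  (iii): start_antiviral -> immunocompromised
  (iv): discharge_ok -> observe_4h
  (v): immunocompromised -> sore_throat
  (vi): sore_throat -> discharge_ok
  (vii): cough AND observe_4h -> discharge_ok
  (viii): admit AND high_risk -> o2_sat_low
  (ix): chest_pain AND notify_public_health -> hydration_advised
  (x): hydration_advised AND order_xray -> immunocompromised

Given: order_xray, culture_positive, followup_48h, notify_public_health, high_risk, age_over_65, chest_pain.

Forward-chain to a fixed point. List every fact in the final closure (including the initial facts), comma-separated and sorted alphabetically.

Round 1: (i) [chest_pain -> isolate]; (ix) [chest_pain AND notify_public_health -> hydration_advised]. Adds isolate, hydration_advised.
Round 2: (ii) [hydration_advised -> rash]; (x) [hydration_advised AND order_xray -> immunocompromised]. Adds rash, immunocompromised.
Round 3: (v) [immunocompromised -> sore_throat]. Adds sore_throat.
Round 4: (vi) [sore_throat -> discharge_ok]. Adds discharge_ok.
Round 5: (iv) [discharge_ok -> observe_4h]. Adds observe_4h.

age_over_65, chest_pain, culture_positive, discharge_ok, followup_48h, high_risk, hydration_advised, immunocompromised, isolate, notify_public_health, observe_4h, order_xray, rash, sore_throat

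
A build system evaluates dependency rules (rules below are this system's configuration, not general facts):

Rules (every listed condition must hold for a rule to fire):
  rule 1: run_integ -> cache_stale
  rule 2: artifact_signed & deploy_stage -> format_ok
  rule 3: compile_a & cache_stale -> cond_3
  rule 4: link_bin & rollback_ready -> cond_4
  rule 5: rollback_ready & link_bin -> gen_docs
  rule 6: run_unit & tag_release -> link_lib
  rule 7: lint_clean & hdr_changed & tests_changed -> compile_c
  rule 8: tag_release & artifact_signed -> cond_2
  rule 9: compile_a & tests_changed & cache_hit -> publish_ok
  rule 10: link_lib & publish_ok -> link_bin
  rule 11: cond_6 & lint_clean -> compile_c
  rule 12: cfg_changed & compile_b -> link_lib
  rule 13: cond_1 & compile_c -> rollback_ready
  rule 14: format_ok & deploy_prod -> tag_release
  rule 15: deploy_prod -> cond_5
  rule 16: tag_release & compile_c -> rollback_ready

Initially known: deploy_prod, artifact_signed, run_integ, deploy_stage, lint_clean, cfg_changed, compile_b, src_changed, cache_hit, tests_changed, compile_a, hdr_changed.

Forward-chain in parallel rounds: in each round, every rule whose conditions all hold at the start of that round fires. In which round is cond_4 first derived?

Round 1: rule 1 [run_integ -> cache_stale]; rule 2 [artifact_signed & deploy_stage -> format_ok]; rule 7 [lint_clean & hdr_changed & tests_changed -> compile_c]; rule 9 [compile_a & tests_changed & cache_hit -> publish_ok]; rule 12 [cfg_changed & compile_b -> link_lib]; rule 15 [deploy_prod -> cond_5]. New: cache_stale, format_ok, compile_c, publish_ok, link_lib, cond_5.
Round 2: rule 3 [compile_a & cache_stale -> cond_3]; rule 10 [link_lib & publish_ok -> link_bin]; rule 14 [format_ok & deploy_prod -> tag_release]. New: cond_3, link_bin, tag_release.
Round 3: rule 8 [tag_release & artifact_signed -> cond_2]; rule 16 [tag_release & compile_c -> rollback_ready]. New: cond_2, rollback_ready.
Round 4: rule 4 [link_bin & rollback_ready -> cond_4]; rule 5 [rollback_ready & link_bin -> gen_docs]. New: cond_4, gen_docs.
cond_4 first appears in round 4.

4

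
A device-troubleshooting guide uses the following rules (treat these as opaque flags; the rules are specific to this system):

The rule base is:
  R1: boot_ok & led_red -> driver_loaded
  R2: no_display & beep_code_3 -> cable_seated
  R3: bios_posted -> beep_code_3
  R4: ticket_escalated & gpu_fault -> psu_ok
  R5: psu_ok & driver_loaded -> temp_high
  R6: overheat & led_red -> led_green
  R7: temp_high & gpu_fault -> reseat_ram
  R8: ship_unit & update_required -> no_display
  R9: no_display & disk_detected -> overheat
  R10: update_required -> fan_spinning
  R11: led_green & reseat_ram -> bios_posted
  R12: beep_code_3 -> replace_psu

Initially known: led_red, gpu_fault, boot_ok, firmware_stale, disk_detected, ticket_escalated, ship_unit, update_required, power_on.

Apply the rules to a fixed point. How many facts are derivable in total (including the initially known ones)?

21

Round 1 fires R1, R4, R8, R10, giving driver_loaded, psu_ok, no_display, fan_spinning.
Round 2 fires R5, R9, giving temp_high, overheat.
Round 3 fires R6, R7, giving led_green, reseat_ram.
Round 4 fires R11, giving bios_posted.
Round 5 fires R3, giving beep_code_3.
Round 6 fires R2, R12, giving cable_seated, replace_psu.
Closure: {beep_code_3, bios_posted, boot_ok, cable_seated, disk_detected, driver_loaded, fan_spinning, firmware_stale, gpu_fault, led_green, led_red, no_display, overheat, power_on, psu_ok, replace_psu, reseat_ram, ship_unit, temp_high, ticket_escalated, update_required} — 21 facts.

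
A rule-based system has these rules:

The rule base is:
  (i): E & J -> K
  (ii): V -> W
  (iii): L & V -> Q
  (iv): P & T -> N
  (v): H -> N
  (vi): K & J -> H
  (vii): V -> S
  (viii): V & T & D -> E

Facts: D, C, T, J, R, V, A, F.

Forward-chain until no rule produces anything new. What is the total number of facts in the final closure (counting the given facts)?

14

Round 1: (ii) [V -> W]; (vii) [V -> S]; (viii) [V & T & D -> E]. Adds W, S, E.
Round 2: (i) [E & J -> K]. Adds K.
Round 3: (vi) [K & J -> H]. Adds H.
Round 4: (v) [H -> N]. Adds N.
Closure: {A, C, D, E, F, H, J, K, N, R, S, T, V, W} — 14 facts.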